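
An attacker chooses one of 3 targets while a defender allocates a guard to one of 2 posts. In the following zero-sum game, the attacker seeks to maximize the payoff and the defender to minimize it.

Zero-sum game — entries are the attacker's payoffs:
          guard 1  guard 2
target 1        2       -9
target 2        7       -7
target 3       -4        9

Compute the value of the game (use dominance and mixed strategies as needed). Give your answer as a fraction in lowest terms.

35/27

Row target 1 is strictly dominated by row target 2, so the attacker never plays it.
The remaining 2×2 game on (target 2, target 3) × (guard 1, guard 2) has no saddle point. Let the attacker play target 2 with probability p; indifference gives 7p − 4(1−p) = −7p + 9(1−p), so p = 13/27.
Similarly the defender's optimal q on guard 1 is 16/27, and the value is 7·(16/27) + (-7)·(11/27) = 35/27.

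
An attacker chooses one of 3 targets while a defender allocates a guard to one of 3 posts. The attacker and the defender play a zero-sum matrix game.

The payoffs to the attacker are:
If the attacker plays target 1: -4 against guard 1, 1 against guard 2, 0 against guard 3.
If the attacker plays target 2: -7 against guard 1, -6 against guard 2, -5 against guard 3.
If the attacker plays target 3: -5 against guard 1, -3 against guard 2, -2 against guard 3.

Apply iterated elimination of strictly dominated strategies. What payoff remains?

-4

Column guard 3 is strictly dominated by guard 1 for the defender (-4<0, -7<-5, -5<-2); eliminate guard 3.
Column guard 2 is strictly dominated by guard 1 for the defender (-4<1, -7<-6, -5<-3); eliminate guard 2.
Row target 3 is strictly dominated by row target 1 (-4>-5); eliminate target 3.
Row target 2 is strictly dominated by row target 1 (-4>-7); eliminate target 2.
Only (target 1, guard 1) remains, with payoff -4.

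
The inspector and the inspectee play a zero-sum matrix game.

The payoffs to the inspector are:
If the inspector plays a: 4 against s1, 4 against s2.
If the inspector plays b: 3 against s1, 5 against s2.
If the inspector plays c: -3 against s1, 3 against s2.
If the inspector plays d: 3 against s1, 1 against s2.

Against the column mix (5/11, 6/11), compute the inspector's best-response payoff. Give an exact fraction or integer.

a: (4)·(5/11) + (4)·(6/11) = 4.
b: (3)·(5/11) + (5)·(6/11) = 45/11.
c: (-3)·(5/11) + (3)·(6/11) = 3/11.
d: (3)·(5/11) + (1)·(6/11) = 21/11.
The best pure response is b with expected payoff 45/11.

45/11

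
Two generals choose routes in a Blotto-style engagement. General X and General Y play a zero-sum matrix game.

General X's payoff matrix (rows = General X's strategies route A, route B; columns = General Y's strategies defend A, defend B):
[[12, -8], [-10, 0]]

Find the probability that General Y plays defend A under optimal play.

Row minima are -8 and -10, so General X's maximin is -8; column maxima are 12 and 0, so General Y's minimax is 0. These differ, so the equilibrium is in mixed strategies.
Let General Y play defend A with probability q. General X is indifferent when 12q − 8(1−q) = −10q, giving q = 4/15.

4/15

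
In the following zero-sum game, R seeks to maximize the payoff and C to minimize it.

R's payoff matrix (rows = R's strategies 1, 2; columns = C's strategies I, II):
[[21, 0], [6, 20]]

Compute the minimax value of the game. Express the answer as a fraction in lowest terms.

Row minima are 0 and 6, so R's maximin is 6; column maxima are 21 and 20, so C's minimax is 20. These differ, so the equilibrium is in mixed strategies.
Let R play 1 with probability p. C is indifferent when 21p + 6(1−p) = 20(1−p), giving p = 2/5.
Let C play I with probability q. R is indifferent when 21q = 6q + 20(1−q), giving q = 4/7.
The value is 21·(4/7) + (0)·(3/7) = 12.

12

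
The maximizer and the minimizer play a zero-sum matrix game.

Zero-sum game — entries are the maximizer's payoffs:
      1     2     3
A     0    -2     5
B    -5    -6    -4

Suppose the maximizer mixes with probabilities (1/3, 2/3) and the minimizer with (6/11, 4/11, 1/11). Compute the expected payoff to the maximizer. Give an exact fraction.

-119/33

Against (6/11, 4/11, 1/11), each row's expected payoff is A: -3/11; B: -58/11.
Taking the (1/3, 2/3)-weighted average: (1/3)·(-3/11) + (2/3)·(-58/11) = -119/33.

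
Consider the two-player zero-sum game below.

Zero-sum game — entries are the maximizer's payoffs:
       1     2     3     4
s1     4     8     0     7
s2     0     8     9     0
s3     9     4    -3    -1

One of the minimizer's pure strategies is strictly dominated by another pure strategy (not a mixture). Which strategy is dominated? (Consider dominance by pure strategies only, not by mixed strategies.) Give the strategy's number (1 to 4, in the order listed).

2

The minimizer prefers columns that give the maximizer less. Compare 2 with 4: 7 < 8, 0 < 8, -1 < 4.
So 4 strictly dominates 2 for the minimizer; 2 is strictly dominated.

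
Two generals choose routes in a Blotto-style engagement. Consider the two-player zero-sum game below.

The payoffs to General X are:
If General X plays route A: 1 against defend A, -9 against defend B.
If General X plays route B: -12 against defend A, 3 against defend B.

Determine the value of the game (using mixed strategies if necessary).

-21/5

Row minima are -9 and -12, so General X's maximin is -9; column maxima are 1 and 3, so General Y's minimax is 1. These differ, so the equilibrium is in mixed strategies.
Let General X play route A with probability p. General Y is indifferent when p − 12(1−p) = −9p + 3(1−p), giving p = 3/5.
Let General Y play defend A with probability q. General X is indifferent when q − 9(1−q) = −12q + 3(1−q), giving q = 12/25.
The value is 1·(12/25) + (-9)·(13/25) = -21/5.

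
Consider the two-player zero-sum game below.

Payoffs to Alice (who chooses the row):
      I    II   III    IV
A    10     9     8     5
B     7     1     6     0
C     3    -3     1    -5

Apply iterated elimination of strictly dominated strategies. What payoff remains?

5

Column III is strictly dominated by IV for Bob (5<8, 0<6, -5<1); eliminate III.
Column I is strictly dominated by II for Bob (9<10, 1<7, -3<3); eliminate I.
Row B is strictly dominated by row A (9>1, 5>0); eliminate B.
Column II is strictly dominated by IV for Bob (5<9, -5<-3); eliminate II.
Row C is strictly dominated by row A (5>-5); eliminate C.
Only (A, IV) remains, with payoff 5.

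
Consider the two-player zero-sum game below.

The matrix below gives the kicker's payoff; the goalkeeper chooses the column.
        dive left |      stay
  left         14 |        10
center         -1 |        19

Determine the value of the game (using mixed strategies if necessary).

Row minima are 10 and -1, so the kicker's maximin is 10; column maxima are 14 and 19, so the goalkeeper's minimax is 14. These differ, so the equilibrium is in mixed strategies.
Let the kicker play left with probability p. The goalkeeper is indifferent when 14p − (1−p) = 10p + 19(1−p), giving p = 5/6.
Let the goalkeeper play dive left with probability q. The kicker is indifferent when 14q + 10(1−q) = −q + 19(1−q), giving q = 3/8.
The value is 14·(3/8) + (10)·(5/8) = 23/2.

23/2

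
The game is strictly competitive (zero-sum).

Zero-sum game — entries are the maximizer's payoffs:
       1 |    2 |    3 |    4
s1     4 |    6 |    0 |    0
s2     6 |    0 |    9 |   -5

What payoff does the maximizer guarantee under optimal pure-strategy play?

0

Row minima: 0, -5 → the maximizer's maximin is 0.
Column maxima: 6, 6, 9, 0 → the minimizer's minimax is 0.
They coincide at (s1, 4), so the value is 0.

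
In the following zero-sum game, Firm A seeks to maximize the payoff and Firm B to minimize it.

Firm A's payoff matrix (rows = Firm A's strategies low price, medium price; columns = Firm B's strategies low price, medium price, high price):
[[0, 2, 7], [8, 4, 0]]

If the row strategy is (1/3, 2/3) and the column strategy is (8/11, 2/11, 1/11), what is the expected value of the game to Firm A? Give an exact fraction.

Against (8/11, 2/11, 1/11), each row's expected payoff is low price: 1; medium price: 72/11.
Taking the (1/3, 2/3)-weighted average: (1/3)·(1) + (2/3)·(72/11) = 155/33.

155/33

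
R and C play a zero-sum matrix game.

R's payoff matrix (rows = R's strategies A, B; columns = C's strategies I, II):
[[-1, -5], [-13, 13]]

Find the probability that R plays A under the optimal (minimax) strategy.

Row minima are -5 and -13, so R's maximin is -5; column maxima are -1 and 13, so C's minimax is -1. These differ, so the equilibrium is in mixed strategies.
Let R play A with probability p. C is indifferent when −p − 13(1−p) = −5p + 13(1−p), giving p = 13/15.

13/15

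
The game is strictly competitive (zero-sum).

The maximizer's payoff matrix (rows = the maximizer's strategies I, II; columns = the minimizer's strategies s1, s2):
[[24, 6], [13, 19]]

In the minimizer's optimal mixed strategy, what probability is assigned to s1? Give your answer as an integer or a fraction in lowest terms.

Row minima are 6 and 13, so the maximizer's maximin is 13; column maxima are 24 and 19, so the minimizer's minimax is 19. These differ, so the equilibrium is in mixed strategies.
Let the minimizer play s1 with probability q. The maximizer is indifferent when 24q + 6(1−q) = 13q + 19(1−q), giving q = 13/24.

13/24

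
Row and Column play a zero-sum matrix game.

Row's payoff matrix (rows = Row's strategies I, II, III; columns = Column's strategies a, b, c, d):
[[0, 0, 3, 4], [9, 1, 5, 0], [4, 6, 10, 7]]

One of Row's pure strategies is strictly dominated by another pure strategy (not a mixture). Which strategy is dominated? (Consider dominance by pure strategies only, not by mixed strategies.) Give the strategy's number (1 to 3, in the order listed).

Compare I with III: 4 > 0, 6 > 0, 10 > 3, 7 > 4.
So III strictly dominates I for Row; I is strictly dominated.

1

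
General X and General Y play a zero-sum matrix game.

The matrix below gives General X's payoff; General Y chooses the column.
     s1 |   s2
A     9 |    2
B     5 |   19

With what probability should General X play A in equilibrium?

2/3

Row minima are 2 and 5, so General X's maximin is 5; column maxima are 9 and 19, so General Y's minimax is 9. These differ, so the equilibrium is in mixed strategies.
Let General X play A with probability p. General Y is indifferent when 9p + 5(1−p) = 2p + 19(1−p), giving p = 2/3.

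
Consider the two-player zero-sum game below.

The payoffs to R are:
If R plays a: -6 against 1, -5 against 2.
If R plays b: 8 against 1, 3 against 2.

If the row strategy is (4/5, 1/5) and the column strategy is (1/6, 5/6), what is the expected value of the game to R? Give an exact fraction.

Against (1/6, 5/6), each row's expected payoff is a: -31/6; b: 23/6.
Taking the (4/5, 1/5)-weighted average: (4/5)·(-31/6) + (1/5)·(23/6) = -101/30.

-101/30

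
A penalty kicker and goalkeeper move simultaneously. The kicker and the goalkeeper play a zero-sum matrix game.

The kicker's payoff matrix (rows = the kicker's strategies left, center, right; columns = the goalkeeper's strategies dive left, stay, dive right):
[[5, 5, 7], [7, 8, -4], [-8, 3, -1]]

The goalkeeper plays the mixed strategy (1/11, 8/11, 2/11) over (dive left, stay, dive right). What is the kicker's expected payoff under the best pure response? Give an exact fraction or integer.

63/11

left: (5)·(1/11) + (5)·(8/11) + (7)·(2/11) = 59/11.
center: (7)·(1/11) + (8)·(8/11) + (-4)·(2/11) = 63/11.
right: (-8)·(1/11) + (3)·(8/11) + (-1)·(2/11) = 14/11.
The best pure response is center with expected payoff 63/11.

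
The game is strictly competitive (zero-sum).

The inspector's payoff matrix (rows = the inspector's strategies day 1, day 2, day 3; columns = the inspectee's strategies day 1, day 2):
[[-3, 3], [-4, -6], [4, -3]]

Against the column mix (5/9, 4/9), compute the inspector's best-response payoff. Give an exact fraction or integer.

8/9

day 1: (-3)·(5/9) + (3)·(4/9) = -1/3.
day 2: (-4)·(5/9) + (-6)·(4/9) = -44/9.
day 3: (4)·(5/9) + (-3)·(4/9) = 8/9.
The best pure response is day 3 with expected payoff 8/9.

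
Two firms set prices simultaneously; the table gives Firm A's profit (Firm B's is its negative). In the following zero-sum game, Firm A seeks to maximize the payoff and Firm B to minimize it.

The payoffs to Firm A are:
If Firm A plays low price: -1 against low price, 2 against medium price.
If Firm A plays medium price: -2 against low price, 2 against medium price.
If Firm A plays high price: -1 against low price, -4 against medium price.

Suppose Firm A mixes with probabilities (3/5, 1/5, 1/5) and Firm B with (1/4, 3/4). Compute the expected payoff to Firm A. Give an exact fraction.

3/10

Against (1/4, 3/4), each row's expected payoff is low price: 5/4; medium price: 1; high price: -13/4.
Taking the (3/5, 1/5, 1/5)-weighted average: (3/5)·(5/4) + (1/5)·(1) + (1/5)·(-13/4) = 3/10.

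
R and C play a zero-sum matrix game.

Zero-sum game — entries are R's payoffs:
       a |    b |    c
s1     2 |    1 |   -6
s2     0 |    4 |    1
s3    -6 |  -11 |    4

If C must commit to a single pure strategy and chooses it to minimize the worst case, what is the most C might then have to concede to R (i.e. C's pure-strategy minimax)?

The worst case (largest entry) in each column is a: 2, b: 4, c: 4.
The best (smallest) of these is 2.

2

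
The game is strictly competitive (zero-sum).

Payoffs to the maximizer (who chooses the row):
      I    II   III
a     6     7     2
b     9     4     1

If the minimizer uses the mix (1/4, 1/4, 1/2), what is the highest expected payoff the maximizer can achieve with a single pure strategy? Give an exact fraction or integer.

17/4

a: (6)·(1/4) + (7)·(1/4) + (2)·(1/2) = 17/4.
b: (9)·(1/4) + (4)·(1/4) + (1)·(1/2) = 15/4.
The best pure response is a with expected payoff 17/4.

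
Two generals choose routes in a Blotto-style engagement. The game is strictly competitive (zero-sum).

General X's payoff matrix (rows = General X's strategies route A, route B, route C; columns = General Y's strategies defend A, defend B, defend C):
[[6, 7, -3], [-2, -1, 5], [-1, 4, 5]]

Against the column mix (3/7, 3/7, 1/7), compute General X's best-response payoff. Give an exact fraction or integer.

36/7

route A: (6)·(3/7) + (7)·(3/7) + (-3)·(1/7) = 36/7.
route B: (-2)·(3/7) + (-1)·(3/7) + (5)·(1/7) = -4/7.
route C: (-1)·(3/7) + (4)·(3/7) + (5)·(1/7) = 2.
The best pure response is route A with expected payoff 36/7.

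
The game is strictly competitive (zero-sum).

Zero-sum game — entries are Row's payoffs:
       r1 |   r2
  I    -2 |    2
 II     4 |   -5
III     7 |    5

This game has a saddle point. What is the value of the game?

Row minima: -2, -5, 5 → Row's maximin is 5.
Column maxima: 7, 5 → Column's minimax is 5.
They coincide at (III, r2), so the value is 5.

5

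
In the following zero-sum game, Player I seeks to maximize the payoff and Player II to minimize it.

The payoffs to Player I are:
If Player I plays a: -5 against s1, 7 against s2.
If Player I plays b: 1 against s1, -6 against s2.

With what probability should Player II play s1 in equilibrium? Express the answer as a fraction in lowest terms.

13/19

Row minima are -5 and -6, so Player I's maximin is -5; column maxima are 1 and 7, so Player II's minimax is 1. These differ, so the equilibrium is in mixed strategies.
Let Player II play s1 with probability q. Player I is indifferent when −5q + 7(1−q) = q − 6(1−q), giving q = 13/19.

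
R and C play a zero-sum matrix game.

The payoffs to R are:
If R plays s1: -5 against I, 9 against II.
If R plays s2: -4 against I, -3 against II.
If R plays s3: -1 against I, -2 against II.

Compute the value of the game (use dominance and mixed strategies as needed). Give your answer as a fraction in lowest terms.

-19/15

Row s2 is strictly dominated by row s3, so R never plays it.
The remaining 2×2 game on (s1, s3) × (I, II) has no saddle point. Let R play s1 with probability p; indifference gives −5p − (1−p) = 9p − 2(1−p), so p = 1/15.
Similarly C's optimal q on I is 11/15, and the value is -5·(11/15) + (9)·(4/15) = -19/15.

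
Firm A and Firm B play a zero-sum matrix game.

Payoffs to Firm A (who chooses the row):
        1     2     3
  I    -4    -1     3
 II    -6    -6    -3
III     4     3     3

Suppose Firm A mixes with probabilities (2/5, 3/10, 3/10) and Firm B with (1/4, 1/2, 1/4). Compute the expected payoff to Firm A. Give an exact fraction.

-9/10

Against (1/4, 1/2, 1/4), each row's expected payoff is I: -3/4; II: -21/4; III: 13/4.
Taking the (2/5, 3/10, 3/10)-weighted average: (2/5)·(-3/4) + (3/10)·(-21/4) + (3/10)·(13/4) = -9/10.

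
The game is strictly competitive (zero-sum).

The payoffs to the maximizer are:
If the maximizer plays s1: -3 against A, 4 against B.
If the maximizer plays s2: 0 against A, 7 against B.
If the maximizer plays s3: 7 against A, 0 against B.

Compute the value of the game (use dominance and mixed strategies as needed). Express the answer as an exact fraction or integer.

Row s1 is strictly dominated by row s2, so the maximizer never plays it.
The remaining 2×2 game on (s2, s3) × (A, B) has no saddle point. Let the maximizer play s2 with probability p; indifference gives 7(1−p) = 7p, so p = 1/2.
Similarly the minimizer's optimal q on A is 1/2, and the value is 0·(1/2) + (7)·(1/2) = 7/2.

7/2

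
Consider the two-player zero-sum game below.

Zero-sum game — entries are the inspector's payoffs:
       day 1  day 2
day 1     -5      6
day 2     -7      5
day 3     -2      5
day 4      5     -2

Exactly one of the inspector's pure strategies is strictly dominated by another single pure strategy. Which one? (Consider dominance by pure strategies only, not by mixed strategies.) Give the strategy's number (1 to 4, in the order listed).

2

Compare day 2 with day 1: -5 > -7, 6 > 5.
So day 1 strictly dominates day 2 for the inspector; day 2 is strictly dominated.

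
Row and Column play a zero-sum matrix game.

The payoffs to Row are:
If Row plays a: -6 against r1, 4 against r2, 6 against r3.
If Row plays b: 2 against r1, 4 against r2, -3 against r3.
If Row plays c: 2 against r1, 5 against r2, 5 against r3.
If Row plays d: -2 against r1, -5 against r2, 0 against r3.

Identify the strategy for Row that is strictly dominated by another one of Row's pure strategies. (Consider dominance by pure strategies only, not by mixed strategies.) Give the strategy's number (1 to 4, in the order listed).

4

Compare d with c: 2 > -2, 5 > -5, 5 > 0.
So c strictly dominates d for Row; d is strictly dominated.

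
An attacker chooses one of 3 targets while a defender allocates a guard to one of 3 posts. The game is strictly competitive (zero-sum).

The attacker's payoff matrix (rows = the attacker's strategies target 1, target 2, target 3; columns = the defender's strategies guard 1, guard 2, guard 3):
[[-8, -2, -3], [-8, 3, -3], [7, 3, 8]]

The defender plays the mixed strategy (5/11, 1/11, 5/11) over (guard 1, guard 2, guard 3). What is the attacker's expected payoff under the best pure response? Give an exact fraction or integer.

78/11

target 1: (-8)·(5/11) + (-2)·(1/11) + (-3)·(5/11) = -57/11.
target 2: (-8)·(5/11) + (3)·(1/11) + (-3)·(5/11) = -52/11.
target 3: (7)·(5/11) + (3)·(1/11) + (8)·(5/11) = 78/11.
The best pure response is target 3 with expected payoff 78/11.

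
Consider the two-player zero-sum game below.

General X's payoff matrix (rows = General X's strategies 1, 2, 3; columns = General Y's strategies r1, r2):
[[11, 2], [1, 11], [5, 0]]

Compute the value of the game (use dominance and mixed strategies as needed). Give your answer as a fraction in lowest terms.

Row 3 is strictly dominated by row 1, so General X never plays it.
The remaining 2×2 game on (1, 2) × (r1, r2) has no saddle point. Let General X play 1 with probability p; indifference gives 11p + (1−p) = 2p + 11(1−p), so p = 10/19.
Similarly General Y's optimal q on r1 is 9/19, and the value is 11·(9/19) + (2)·(10/19) = 119/19.

119/19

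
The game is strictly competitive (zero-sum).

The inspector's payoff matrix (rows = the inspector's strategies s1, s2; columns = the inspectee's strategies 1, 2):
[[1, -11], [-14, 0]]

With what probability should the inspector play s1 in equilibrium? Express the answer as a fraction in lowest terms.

Row minima are -11 and -14, so the inspector's maximin is -11; column maxima are 1 and 0, so the inspectee's minimax is 0. These differ, so the equilibrium is in mixed strategies.
Let the inspector play s1 with probability p. The inspectee is indifferent when p − 14(1−p) = −11p, giving p = 7/13.

7/13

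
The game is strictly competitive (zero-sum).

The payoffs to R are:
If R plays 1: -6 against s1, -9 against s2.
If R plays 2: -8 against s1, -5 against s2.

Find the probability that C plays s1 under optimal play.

2/3

Row minima are -9 and -8, so R's maximin is -8; column maxima are -6 and -5, so C's minimax is -6. These differ, so the equilibrium is in mixed strategies.
Let C play s1 with probability q. R is indifferent when −6q − 9(1−q) = −8q − 5(1−q), giving q = 2/3.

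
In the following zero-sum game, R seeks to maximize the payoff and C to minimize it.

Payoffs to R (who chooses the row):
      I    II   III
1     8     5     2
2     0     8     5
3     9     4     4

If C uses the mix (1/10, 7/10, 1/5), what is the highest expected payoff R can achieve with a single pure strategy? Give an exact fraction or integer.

1: (8)·(1/10) + (5)·(7/10) + (2)·(1/5) = 47/10.
2: (0)·(1/10) + (8)·(7/10) + (5)·(1/5) = 33/5.
3: (9)·(1/10) + (4)·(7/10) + (4)·(1/5) = 9/2.
The best pure response is 2 with expected payoff 33/5.

33/5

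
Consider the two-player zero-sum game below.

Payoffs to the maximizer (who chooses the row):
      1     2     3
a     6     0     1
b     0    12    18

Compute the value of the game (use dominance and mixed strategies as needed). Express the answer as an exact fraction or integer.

4

Column 3 is strictly dominated by 2 for the minimizer (it gives the maximizer more in every row).
The remaining 2×2 game on (a, b) × (1, 2) has no saddle point. Let the maximizer play a with probability p; indifference gives 6p = 12(1−p), so p = 2/3.
Similarly the minimizer's optimal q on 1 is 2/3, and the value is 6·(2/3) + (0)·(1/3) = 4.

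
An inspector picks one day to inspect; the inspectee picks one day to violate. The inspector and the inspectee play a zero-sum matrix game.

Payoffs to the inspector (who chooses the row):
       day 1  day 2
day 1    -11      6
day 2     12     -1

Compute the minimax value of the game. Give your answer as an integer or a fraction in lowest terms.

61/30

Row minima are -11 and -1, so the inspector's maximin is -1; column maxima are 12 and 6, so the inspectee's minimax is 6. These differ, so the equilibrium is in mixed strategies.
Let the inspector play day 1 with probability p. The inspectee is indifferent when −11p + 12(1−p) = 6p − (1−p), giving p = 13/30.
Let the inspectee play day 1 with probability q. The inspector is indifferent when −11q + 6(1−q) = 12q − (1−q), giving q = 7/30.
The value is -11·(7/30) + (6)·(23/30) = 61/30.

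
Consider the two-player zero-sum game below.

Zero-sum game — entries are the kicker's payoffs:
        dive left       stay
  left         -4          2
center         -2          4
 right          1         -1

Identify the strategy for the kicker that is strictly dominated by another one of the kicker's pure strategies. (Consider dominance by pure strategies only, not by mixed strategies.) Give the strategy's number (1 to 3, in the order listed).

1

Compare left with center: -2 > -4, 4 > 2.
So center strictly dominates left for the kicker; left is strictly dominated.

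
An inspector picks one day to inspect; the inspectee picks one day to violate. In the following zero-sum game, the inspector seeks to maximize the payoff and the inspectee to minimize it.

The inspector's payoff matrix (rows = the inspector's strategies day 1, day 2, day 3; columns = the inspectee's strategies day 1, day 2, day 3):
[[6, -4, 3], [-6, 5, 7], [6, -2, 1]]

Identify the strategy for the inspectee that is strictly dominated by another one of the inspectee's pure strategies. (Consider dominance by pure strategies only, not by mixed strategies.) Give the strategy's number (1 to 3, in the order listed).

3

The inspectee prefers columns that give the inspector less. Compare day 3 with day 2: -4 < 3, 5 < 7, -2 < 1.
So day 2 strictly dominates day 3 for the inspectee; day 3 is strictly dominated.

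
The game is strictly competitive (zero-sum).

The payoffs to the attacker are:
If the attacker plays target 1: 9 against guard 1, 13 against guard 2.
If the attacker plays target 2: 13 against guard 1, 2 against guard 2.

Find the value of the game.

151/15

Row minima are 9 and 2, so the attacker's maximin is 9; column maxima are 13 and 13, so the defender's minimax is 13. These differ, so the equilibrium is in mixed strategies.
Let the attacker play target 1 with probability p. The defender is indifferent when 9p + 13(1−p) = 13p + 2(1−p), giving p = 11/15.
Let the defender play guard 1 with probability q. The attacker is indifferent when 9q + 13(1−q) = 13q + 2(1−q), giving q = 11/15.
The value is 9·(11/15) + (13)·(4/15) = 151/15.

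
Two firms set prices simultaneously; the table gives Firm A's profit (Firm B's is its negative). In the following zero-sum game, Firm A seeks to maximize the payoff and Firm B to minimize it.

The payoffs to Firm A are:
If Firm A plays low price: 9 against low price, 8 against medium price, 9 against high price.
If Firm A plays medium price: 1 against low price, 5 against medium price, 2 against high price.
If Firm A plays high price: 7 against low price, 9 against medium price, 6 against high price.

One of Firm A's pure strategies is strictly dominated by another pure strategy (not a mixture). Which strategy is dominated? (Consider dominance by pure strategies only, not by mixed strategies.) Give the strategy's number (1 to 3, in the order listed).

2

Compare medium price with low price: 9 > 1, 8 > 5, 9 > 2.
So low price strictly dominates medium price for Firm A; medium price is strictly dominated.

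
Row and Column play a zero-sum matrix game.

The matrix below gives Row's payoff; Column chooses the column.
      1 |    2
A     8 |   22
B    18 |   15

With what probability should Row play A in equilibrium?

3/17

Row minima are 8 and 15, so Row's maximin is 15; column maxima are 18 and 22, so Column's minimax is 18. These differ, so the equilibrium is in mixed strategies.
Let Row play A with probability p. Column is indifferent when 8p + 18(1−p) = 22p + 15(1−p), giving p = 3/17.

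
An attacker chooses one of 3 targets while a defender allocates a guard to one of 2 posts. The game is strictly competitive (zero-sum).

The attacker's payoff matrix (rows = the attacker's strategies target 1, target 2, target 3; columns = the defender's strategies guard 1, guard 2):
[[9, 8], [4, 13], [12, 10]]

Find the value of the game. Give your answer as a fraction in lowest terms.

116/11

Row target 1 is strictly dominated by row target 3, so the attacker never plays it.
The remaining 2×2 game on (target 2, target 3) × (guard 1, guard 2) has no saddle point. Let the attacker play target 2 with probability p; indifference gives 4p + 12(1−p) = 13p + 10(1−p), so p = 2/11.
Similarly the defender's optimal q on guard 1 is 3/11, and the value is 4·(3/11) + (13)·(8/11) = 116/11.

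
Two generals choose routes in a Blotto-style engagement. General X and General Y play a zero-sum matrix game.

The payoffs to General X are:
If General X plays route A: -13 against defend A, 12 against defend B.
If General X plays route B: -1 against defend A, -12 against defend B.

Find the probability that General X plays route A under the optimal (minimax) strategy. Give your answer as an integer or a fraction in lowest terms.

11/36

Row minima are -13 and -12, so General X's maximin is -12; column maxima are -1 and 12, so General Y's minimax is -1. These differ, so the equilibrium is in mixed strategies.
Let General X play route A with probability p. General Y is indifferent when −13p − (1−p) = 12p − 12(1−p), giving p = 11/36.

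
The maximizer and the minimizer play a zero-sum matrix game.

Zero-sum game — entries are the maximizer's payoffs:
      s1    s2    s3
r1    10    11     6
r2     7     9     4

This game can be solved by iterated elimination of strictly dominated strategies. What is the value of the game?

Column s1 is strictly dominated by s3 for the minimizer (6<10, 4<7); eliminate s1.
Column s2 is strictly dominated by s3 for the minimizer (6<11, 4<9); eliminate s2.
Row r2 is strictly dominated by row r1 (6>4); eliminate r2.
Only (r1, s3) remains, with payoff 6.

6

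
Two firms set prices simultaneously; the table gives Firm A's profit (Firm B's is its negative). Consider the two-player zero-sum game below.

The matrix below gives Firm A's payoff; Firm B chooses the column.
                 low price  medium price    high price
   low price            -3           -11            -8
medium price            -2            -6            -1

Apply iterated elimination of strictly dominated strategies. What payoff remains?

-6

Column low price is strictly dominated by medium price for Firm B (-11<-3, -6<-2); eliminate low price.
Column high price is strictly dominated by medium price for Firm B (-11<-8, -6<-1); eliminate high price.
Row low price is strictly dominated by row medium price (-6>-11); eliminate low price.
Only (medium price, medium price) remains, with payoff -6.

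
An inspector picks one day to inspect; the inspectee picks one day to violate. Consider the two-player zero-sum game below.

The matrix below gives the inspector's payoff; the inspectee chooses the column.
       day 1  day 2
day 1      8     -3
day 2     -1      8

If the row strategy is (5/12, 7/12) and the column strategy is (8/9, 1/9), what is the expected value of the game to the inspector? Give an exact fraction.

Against (8/9, 1/9), each row's expected payoff is day 1: 61/9; day 2: 0.
Taking the (5/12, 7/12)-weighted average: (5/12)·(61/9) + (7/12)·(0) = 305/108.

305/108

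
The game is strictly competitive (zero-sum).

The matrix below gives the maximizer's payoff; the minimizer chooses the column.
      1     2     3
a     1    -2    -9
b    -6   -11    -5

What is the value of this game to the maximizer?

-89/13

Column 1 is strictly dominated by 2 for the minimizer (it gives the maximizer more in every row).
The remaining 2×2 game on (a, b) × (2, 3) has no saddle point. Let the maximizer play a with probability p; indifference gives −2p − 11(1−p) = −9p − 5(1−p), so p = 6/13.
Similarly the minimizer's optimal q on 2 is 4/13, and the value is -2·(4/13) + (-9)·(9/13) = -89/13.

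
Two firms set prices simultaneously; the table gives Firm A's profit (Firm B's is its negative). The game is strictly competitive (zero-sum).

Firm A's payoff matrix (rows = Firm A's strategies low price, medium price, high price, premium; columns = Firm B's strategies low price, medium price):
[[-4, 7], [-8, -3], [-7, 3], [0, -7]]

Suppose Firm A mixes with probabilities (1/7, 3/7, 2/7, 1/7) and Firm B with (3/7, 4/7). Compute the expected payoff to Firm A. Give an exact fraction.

-138/49

Against (3/7, 4/7), each row's expected payoff is low price: 16/7; medium price: -36/7; high price: -9/7; premium: -4.
Taking the (1/7, 3/7, 2/7, 1/7)-weighted average: (1/7)·(16/7) + (3/7)·(-36/7) + (2/7)·(-9/7) + (1/7)·(-4) = -138/49.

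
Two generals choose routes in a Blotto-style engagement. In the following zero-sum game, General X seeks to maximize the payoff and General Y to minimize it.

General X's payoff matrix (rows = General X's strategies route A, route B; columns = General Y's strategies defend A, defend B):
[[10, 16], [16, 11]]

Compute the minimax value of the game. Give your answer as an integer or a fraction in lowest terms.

Row minima are 10 and 11, so General X's maximin is 11; column maxima are 16 and 16, so General Y's minimax is 16. These differ, so the equilibrium is in mixed strategies.
Let General X play route A with probability p. General Y is indifferent when 10p + 16(1−p) = 16p + 11(1−p), giving p = 5/11.
Let General Y play defend A with probability q. General X is indifferent when 10q + 16(1−q) = 16q + 11(1−q), giving q = 5/11.
The value is 10·(5/11) + (16)·(6/11) = 146/11.

146/11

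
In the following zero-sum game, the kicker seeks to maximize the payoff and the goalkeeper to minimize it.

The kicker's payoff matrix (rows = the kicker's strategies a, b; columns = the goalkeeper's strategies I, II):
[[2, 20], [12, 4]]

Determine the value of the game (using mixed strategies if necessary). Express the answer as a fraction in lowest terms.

Row minima are 2 and 4, so the kicker's maximin is 4; column maxima are 12 and 20, so the goalkeeper's minimax is 12. These differ, so the equilibrium is in mixed strategies.
Let the kicker play a with probability p. The goalkeeper is indifferent when 2p + 12(1−p) = 20p + 4(1−p), giving p = 4/13.
Let the goalkeeper play I with probability q. The kicker is indifferent when 2q + 20(1−q) = 12q + 4(1−q), giving q = 8/13.
The value is 2·(8/13) + (20)·(5/13) = 116/13.

116/13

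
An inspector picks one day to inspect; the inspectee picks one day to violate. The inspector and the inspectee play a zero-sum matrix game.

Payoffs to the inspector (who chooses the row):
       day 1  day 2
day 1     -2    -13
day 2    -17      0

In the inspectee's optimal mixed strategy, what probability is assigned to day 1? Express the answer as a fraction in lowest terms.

13/28

Row minima are -13 and -17, so the inspector's maximin is -13; column maxima are -2 and 0, so the inspectee's minimax is -2. These differ, so the equilibrium is in mixed strategies.
Let the inspectee play day 1 with probability q. The inspector is indifferent when −2q − 13(1−q) = −17q, giving q = 13/28.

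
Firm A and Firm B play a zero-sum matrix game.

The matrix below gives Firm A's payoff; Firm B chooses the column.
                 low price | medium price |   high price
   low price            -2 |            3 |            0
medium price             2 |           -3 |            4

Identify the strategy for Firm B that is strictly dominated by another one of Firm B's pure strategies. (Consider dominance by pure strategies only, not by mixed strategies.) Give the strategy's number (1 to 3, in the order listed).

Firm B prefers columns that give Firm A less. Compare high price with low price: -2 < 0, 2 < 4.
So low price strictly dominates high price for Firm B; high price is strictly dominated.

3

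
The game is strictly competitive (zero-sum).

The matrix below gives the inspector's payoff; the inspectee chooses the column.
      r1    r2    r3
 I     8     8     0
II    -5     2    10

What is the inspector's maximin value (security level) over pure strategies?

The worst-case payoff for each row is I: 0, II: -5.
The best of these is 0.

0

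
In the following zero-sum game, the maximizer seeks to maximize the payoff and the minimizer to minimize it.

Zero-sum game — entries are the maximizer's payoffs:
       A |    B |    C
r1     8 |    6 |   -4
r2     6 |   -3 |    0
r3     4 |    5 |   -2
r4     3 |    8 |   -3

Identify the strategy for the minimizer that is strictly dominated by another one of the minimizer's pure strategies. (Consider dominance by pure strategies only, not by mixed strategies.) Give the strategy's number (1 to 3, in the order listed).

The minimizer prefers columns that give the maximizer less. Compare A with C: -4 < 8, 0 < 6, -2 < 4, -3 < 3.
So C strictly dominates A for the minimizer; A is strictly dominated.

1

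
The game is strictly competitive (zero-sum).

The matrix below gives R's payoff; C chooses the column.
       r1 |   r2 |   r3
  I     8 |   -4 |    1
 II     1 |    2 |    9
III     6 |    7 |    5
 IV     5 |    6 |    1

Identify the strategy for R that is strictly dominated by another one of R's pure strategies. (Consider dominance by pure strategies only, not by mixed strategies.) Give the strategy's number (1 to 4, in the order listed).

4

Compare IV with III: 6 > 5, 7 > 6, 5 > 1.
So III strictly dominates IV for R; IV is strictly dominated.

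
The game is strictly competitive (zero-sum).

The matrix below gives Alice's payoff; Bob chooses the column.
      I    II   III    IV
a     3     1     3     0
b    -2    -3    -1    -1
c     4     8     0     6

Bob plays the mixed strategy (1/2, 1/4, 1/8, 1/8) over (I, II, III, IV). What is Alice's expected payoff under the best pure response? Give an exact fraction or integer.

19/4

a: (3)·(1/2) + (1)·(1/4) + (3)·(1/8) + (0)·(1/8) = 17/8.
b: (-2)·(1/2) + (-3)·(1/4) + (-1)·(1/8) + (-1)·(1/8) = -2.
c: (4)·(1/2) + (8)·(1/4) + (0)·(1/8) + (6)·(1/8) = 19/4.
The best pure response is c with expected payoff 19/4.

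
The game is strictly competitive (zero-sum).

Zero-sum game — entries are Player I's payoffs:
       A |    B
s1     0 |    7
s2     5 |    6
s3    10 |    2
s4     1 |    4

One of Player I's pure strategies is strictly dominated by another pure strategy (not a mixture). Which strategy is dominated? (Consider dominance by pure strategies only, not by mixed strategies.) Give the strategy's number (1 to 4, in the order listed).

4

Compare s4 with s2: 5 > 1, 6 > 4.
So s2 strictly dominates s4 for Player I; s4 is strictly dominated.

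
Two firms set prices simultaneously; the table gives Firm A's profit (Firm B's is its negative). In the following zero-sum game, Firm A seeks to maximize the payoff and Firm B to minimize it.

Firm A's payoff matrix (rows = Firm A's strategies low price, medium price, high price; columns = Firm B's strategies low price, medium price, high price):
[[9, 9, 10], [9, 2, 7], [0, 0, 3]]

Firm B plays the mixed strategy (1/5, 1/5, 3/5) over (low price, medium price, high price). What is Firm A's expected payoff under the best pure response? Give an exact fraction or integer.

48/5

low price: (9)·(1/5) + (9)·(1/5) + (10)·(3/5) = 48/5.
medium price: (9)·(1/5) + (2)·(1/5) + (7)·(3/5) = 32/5.
high price: (0)·(1/5) + (0)·(1/5) + (3)·(3/5) = 9/5.
The best pure response is low price with expected payoff 48/5.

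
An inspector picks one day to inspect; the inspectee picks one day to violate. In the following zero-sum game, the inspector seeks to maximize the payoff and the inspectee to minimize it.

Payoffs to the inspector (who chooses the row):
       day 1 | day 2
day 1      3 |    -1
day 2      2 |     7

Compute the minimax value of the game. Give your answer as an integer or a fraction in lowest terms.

Row minima are -1 and 2, so the inspector's maximin is 2; column maxima are 3 and 7, so the inspectee's minimax is 3. These differ, so the equilibrium is in mixed strategies.
Let the inspector play day 1 with probability p. The inspectee is indifferent when 3p + 2(1−p) = −p + 7(1−p), giving p = 5/9.
Let the inspectee play day 1 with probability q. The inspector is indifferent when 3q − (1−q) = 2q + 7(1−q), giving q = 8/9.
The value is 3·(8/9) + (-1)·(1/9) = 23/9.

23/9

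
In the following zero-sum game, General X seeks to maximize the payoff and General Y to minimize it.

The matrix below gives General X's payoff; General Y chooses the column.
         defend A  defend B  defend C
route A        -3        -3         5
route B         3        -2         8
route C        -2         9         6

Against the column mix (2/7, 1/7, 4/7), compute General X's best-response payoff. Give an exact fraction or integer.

route A: (-3)·(2/7) + (-3)·(1/7) + (5)·(4/7) = 11/7.
route B: (3)·(2/7) + (-2)·(1/7) + (8)·(4/7) = 36/7.
route C: (-2)·(2/7) + (9)·(1/7) + (6)·(4/7) = 29/7.
The best pure response is route B with expected payoff 36/7.

36/7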